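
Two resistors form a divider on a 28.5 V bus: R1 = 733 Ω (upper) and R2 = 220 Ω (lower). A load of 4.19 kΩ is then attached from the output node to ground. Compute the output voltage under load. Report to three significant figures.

V_out ≈ 6.32 V

The load sits in parallel with R2: R2‖R_L = (220 × 4190) / (220 + 4190) = 209.0 Ω.
V_out = 28.5 × 209.0 / (733 + 209.0) = 28.5 × 209.0/942.0 = 6.32 V.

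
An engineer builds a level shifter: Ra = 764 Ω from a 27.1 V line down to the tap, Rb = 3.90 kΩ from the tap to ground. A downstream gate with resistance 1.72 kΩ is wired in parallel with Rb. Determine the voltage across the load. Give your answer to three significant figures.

The load sits in parallel with Rb: Rb‖R_L = (3900 × 1720) / (3900 + 1720) = 1194 Ω.
V_out = 27.1 × 1194 / (764 + 1194) = 27.1 × 1194/1958 = 16.5 V.
(Unloaded it would have been 22.7 V.)

V_out ≈ 16.5 V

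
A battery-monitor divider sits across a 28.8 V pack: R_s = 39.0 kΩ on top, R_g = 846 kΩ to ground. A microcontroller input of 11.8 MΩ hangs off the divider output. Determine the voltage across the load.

V_out ≈ 27.4 V

The load sits in parallel with R_g: R_g‖R_L = (846 × 11800) / (846 + 11800) = 789.4 kΩ.
V_out = 28.8 × 789.4 / (39.0 + 789.4) = 28.8 × 789.4/828.4 = 27.4 V.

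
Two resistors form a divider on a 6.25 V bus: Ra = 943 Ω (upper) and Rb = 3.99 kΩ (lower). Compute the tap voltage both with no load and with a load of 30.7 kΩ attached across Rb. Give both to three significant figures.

Unloaded: 5.06 V; loaded: 4.93 V

Open-circuit: V = 6.25 × 3990/(943 + 3990) = 5.06 V.
With the load, Rb becomes Rb‖R_L = 3531 Ω, so V = 6.25 × 3531/4474 = 4.93 V.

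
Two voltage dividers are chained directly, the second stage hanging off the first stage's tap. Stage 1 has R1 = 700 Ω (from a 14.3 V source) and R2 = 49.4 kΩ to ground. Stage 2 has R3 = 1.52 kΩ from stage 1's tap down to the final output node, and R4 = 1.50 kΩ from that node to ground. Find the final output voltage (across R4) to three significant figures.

Stage 2 presents R3+R4 = 3020 Ω as a load on stage 1's tap.
Stage 1's lower leg becomes R2‖(R3+R4) = 2846 Ω, so V_mid = 14.3 × 2846/3546 = 11.48 V.
Stage 2 is itself unloaded: V_out = V_mid × R4/(R3+R4) = 11.48 × 1500/3020 = 5.70 V.

V_out ≈ 5.70 V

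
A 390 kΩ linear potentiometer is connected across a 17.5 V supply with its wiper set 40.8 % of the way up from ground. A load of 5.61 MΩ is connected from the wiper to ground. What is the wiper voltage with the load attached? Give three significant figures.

The wiper splits the pot into (1−α)R = 230.9 kΩ above and αR = 159.1 kΩ below.
Lower section ‖ load = 154.7 kΩ.
V_wiper = 17.5 × 154.7/(230.9 + 154.7) = 7.02 V.

V ≈ 7.02 V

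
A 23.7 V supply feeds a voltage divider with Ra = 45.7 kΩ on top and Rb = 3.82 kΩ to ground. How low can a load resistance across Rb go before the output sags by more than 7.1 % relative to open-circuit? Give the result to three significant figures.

Output resistance R_th = Ra‖Rb = (45.7 × 3.82)/49.52 = 3.525 kΩ.
The fractional drop is R_th/(R_th + R_L); requiring this ≤ 0.0710 gives R_L ≥ R_th(1/0.0710 − 1) = 3.525 × 13.08 = 46.1 kΩ.

R_L(min) ≈ 46.1 kΩ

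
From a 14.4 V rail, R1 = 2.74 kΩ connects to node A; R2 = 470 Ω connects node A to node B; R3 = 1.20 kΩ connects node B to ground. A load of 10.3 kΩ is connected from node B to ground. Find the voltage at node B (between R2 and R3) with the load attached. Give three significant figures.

At node B, R3 is in parallel with the load: R3‖R_L = 1075 Ω.
Below node A the resistance is R2 + (R3‖R_L) = 1545 Ω, so V_A = 14.4 × 1545/4285 = 5.192 V.
Then V_B = V_A × (R3‖R_L)/(R2 + R3‖R_L) = 5.192 × 1075/1545 = 3.61 V.

V ≈ 3.61 V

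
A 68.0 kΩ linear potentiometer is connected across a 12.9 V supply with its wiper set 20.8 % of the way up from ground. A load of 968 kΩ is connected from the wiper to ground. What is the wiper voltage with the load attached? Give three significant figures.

The wiper splits the pot into (1−α)R = 53.86 kΩ above and αR = 14.14 kΩ below.
Lower section ‖ load = 13.94 kΩ.
V_wiper = 12.9 × 13.94/(53.86 + 13.94) = 2.65 V.

V ≈ 2.65 V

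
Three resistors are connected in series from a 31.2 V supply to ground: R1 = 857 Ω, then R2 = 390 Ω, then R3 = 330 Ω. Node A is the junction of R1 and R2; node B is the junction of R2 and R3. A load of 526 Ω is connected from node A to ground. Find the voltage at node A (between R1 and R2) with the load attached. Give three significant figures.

Below node A the series string R2+R3 = 720.0 Ω sits in parallel with the 526 Ω load: 303.9 Ω.
V_A = 31.2 × 303.9/(857 + 303.9) = 8.17 V.

V ≈ 8.17 V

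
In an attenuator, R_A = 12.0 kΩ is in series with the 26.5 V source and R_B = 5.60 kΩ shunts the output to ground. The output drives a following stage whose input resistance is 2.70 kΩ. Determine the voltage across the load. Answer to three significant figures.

V_out ≈ 3.49 V

The load sits in parallel with R_B: R_B‖R_L = (5.60 × 2.70) / (5.60 + 2.70) = 1.822 kΩ.
V_out = 26.5 × 1.822 / (12.0 + 1.822) = 26.5 × 1.822/13.82 = 3.49 V.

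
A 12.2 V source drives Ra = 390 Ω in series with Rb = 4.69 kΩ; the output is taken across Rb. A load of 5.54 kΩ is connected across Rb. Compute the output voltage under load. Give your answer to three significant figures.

The load sits in parallel with Rb: Rb‖R_L = (4690 × 5540) / (4690 + 5540) = 2540 Ω.
V_out = 12.2 × 2540 / (390 + 2540) = 12.2 × 2540/2930 = 10.6 V.
(Unloaded it would have been 11.3 V.)

V_out ≈ 10.6 V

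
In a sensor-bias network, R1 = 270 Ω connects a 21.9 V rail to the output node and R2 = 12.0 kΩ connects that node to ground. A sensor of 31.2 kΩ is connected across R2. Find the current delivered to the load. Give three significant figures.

I_L ≈ 0.681 mA

R2‖R_L = 8667 Ω; V_out = 21.9 × 8667/8937 = 21.24 V.
I_L = V_out / R_L = 21.24 / 31.2 kΩ = 0.681 mA.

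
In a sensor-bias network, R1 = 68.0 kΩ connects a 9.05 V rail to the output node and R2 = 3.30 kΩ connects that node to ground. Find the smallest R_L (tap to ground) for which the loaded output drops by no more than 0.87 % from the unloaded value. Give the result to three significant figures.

R_L(min) ≈ 359 kΩ

Output resistance R_th = R1‖R2 = (68.0 × 3.30)/71.30 = 3.147 kΩ.
The fractional drop is R_th/(R_th + R_L); requiring this ≤ 0.00870 gives R_L ≥ R_th(1/0.00870 − 1) = 3.147 × 113.9 = 359 kΩ.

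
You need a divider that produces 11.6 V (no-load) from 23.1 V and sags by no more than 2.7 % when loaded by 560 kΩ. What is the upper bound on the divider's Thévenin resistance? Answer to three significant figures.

Loading drop = R_th/(R_th + R_L) ≤ 0.0270, so R_th ≤ R_L · ε/(1−ε) = 560 kΩ × 0.0270/0.9730 = 15.5 kΩ.
(Any R1, R2 with R2/(R1+R2) = 0.502 and R1‖R2 ≤ 15.5 kΩ will meet the spec.)

R_th ≤ 15.5 kΩ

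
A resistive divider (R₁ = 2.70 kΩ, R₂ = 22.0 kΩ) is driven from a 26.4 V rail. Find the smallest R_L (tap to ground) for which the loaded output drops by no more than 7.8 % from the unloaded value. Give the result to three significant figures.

R_L(min) ≈ 28.4 kΩ

Output resistance R_th = R₁‖R₂ = (2.70 × 22.0)/24.70 = 2.405 kΩ.
The fractional drop is R_th/(R_th + R_L); requiring this ≤ 0.0780 gives R_L ≥ R_th(1/0.0780 − 1) = 2.405 × 11.82 = 28.4 kΩ.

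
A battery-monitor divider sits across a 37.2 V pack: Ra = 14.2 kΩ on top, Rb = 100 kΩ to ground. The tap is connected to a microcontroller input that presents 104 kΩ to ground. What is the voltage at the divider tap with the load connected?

The load sits in parallel with Rb: Rb‖R_L = (100 × 104) / (100 + 104) = 50.98 kΩ.
V_out = 37.2 × 50.98 / (14.2 + 50.98) = 37.2 × 50.98/65.18 = 29.1 V.
(Unloaded it would have been 32.6 V.)

V_out ≈ 29.1 V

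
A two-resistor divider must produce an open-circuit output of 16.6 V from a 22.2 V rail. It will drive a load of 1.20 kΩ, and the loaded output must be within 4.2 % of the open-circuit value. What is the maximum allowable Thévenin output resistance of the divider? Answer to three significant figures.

Loading drop = R_th/(R_th + R_L) ≤ 0.0420, so R_th ≤ R_L · ε/(1−ε) = 1.20 kΩ × 0.0420/0.9580 = 52.6 Ω.
(Any R1, R2 with R2/(R1+R2) = 0.748 and R1‖R2 ≤ 52.6 Ω will meet the spec.)

R_th ≤ 52.6 Ω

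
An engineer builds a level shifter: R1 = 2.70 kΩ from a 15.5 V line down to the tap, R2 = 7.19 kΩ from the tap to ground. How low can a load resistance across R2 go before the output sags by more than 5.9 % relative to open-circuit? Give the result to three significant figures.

R_L(min) ≈ 31.3 kΩ

Output resistance R_th = R1‖R2 = (2.70 × 7.19)/9.890 = 1.963 kΩ.
The fractional drop is R_th/(R_th + R_L); requiring this ≤ 0.0590 gives R_L ≥ R_th(1/0.0590 − 1) = 1.963 × 15.95 = 31.3 kΩ.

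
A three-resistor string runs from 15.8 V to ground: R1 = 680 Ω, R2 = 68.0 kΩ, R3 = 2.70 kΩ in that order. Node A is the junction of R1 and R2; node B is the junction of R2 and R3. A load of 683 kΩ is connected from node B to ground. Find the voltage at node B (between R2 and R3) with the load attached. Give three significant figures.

At node B, R3 is in parallel with the load: R3‖R_L = 2689 Ω.
Below node A the resistance is R2 + (R3‖R_L) = 70690 Ω, so V_A = 15.8 × 70690/71370 = 15.65 V.
Then V_B = V_A × (R3‖R_L)/(R2 + R3‖R_L) = 15.65 × 2689/70690 = 0.595 V.

V ≈ 0.595 V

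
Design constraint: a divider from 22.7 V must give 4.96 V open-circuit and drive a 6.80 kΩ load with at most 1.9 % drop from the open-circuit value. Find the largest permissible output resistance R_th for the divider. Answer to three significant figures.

Loading drop = R_th/(R_th + R_L) ≤ 0.0190, so R_th ≤ R_L · ε/(1−ε) = 6.80 kΩ × 0.0190/0.9810 = 132 Ω.
(Any R1, R2 with R2/(R1+R2) = 0.219 and R1‖R2 ≤ 132 Ω will meet the spec.)

R_th ≤ 132 Ω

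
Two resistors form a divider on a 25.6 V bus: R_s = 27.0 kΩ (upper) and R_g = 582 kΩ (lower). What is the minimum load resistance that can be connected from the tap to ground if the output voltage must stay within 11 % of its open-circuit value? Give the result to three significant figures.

R_L(min) ≈ 209 kΩ

Output resistance R_th = R_s‖R_g = (27.0 × 582)/609.0 = 25.80 kΩ.
The fractional drop is R_th/(R_th + R_L); requiring this ≤ 0.110 gives R_L ≥ R_th(1/0.110 − 1) = 25.80 × 8.091 = 209 kΩ.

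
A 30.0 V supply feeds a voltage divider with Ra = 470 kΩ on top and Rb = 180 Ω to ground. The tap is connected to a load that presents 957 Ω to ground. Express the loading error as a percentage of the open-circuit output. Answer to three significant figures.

15.8 %

The divider's output (Thévenin) resistance is Ra‖Rb = 179.9 Ω.
Fractional drop under load = R_th/(R_th + R_L) = 179.9 / (179.9 + 957) = 0.1583.
So the output falls by 15.8 %.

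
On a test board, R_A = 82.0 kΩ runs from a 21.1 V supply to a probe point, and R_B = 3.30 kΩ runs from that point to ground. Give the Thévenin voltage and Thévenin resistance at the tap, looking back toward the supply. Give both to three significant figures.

V_th is the open-circuit tap voltage: 21.1 × 3.30/(82.0 + 3.30) = 0.816 V.
With the supply zeroed, R_A and R_B appear in parallel from the tap: R_th = R_A‖R_B = (82.0 × 3.30)/85.30 = 3.17 kΩ.

V_th = 0.816 V, R_th = 3.17 kΩ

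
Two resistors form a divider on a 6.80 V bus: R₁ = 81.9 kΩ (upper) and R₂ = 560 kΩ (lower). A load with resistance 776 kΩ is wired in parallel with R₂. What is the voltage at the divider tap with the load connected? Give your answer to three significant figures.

The load sits in parallel with R₂: R₂‖R_L = (560 × 776) / (560 + 776) = 325.3 kΩ.
V_out = 6.80 × 325.3 / (81.9 + 325.3) = 6.80 × 325.3/407.2 = 5.43 V.

V_out ≈ 5.43 V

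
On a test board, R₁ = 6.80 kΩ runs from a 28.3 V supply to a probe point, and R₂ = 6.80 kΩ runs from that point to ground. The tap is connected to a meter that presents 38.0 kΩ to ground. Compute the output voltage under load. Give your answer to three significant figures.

V_out ≈ 13.0 V

The load sits in parallel with R₂: R₂‖R_L = (6.80 × 38.0) / (6.80 + 38.0) = 5.768 kΩ.
V_out = 28.3 × 5.768 / (6.80 + 5.768) = 28.3 × 5.768/12.57 = 13.0 V.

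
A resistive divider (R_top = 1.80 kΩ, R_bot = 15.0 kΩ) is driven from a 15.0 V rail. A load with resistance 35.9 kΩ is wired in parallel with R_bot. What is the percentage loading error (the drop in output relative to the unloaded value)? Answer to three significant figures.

The divider's output (Thévenin) resistance is R_top‖R_bot = 1.607 kΩ.
Fractional drop under load = R_th/(R_th + R_L) = 1.607 / (1.607 + 35.9) = 0.04285.
So the output falls by 4.28 %.

4.28 %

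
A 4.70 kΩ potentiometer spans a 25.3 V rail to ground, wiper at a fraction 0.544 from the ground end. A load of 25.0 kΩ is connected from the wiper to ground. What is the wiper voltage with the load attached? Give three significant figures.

V ≈ 13.1 V

The wiper splits the pot into (1−α)R = 2.143 kΩ above and αR = 2.557 kΩ below.
Lower section ‖ load = 2.320 kΩ.
V_wiper = 25.3 × 2.320/(2.143 + 2.320) = 13.1 V.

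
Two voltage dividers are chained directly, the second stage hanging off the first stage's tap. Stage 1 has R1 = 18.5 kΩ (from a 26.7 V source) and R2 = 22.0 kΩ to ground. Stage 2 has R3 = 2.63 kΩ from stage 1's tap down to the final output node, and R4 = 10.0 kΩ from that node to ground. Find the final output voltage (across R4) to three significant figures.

Stage 2 presents R3+R4 = 12.63 kΩ as a load on stage 1's tap.
Stage 1's lower leg becomes R2‖(R3+R4) = 8.024 kΩ, so V_mid = 26.7 × 8.024/26.52 = 8.077 V.
Stage 2 is itself unloaded: V_out = V_mid × R4/(R3+R4) = 8.077 × 10.0/12.63 = 6.40 V.

V_out ≈ 6.40 V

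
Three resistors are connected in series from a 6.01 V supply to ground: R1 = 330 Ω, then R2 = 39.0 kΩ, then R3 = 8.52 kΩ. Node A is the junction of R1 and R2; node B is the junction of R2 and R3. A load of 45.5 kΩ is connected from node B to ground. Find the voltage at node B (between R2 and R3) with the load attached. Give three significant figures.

V ≈ 0.927 V

At node B, R3 is in parallel with the load: R3‖R_L = 7176 Ω.
Below node A the resistance is R2 + (R3‖R_L) = 46180 Ω, so V_A = 6.01 × 46180/46510 = 5.967 V.
Then V_B = V_A × (R3‖R_L)/(R2 + R3‖R_L) = 5.967 × 7176/46180 = 0.927 V.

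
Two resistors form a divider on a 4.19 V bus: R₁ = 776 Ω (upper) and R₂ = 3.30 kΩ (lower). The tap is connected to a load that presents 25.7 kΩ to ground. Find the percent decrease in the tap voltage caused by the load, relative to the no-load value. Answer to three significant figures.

2.39 %

The divider's output (Thévenin) resistance is R₁‖R₂ = 628.3 Ω.
Fractional drop under load = R_th/(R_th + R_L) = 628.3 / (628.3 + 25700) = 0.02386.
So the output falls by 2.39 %.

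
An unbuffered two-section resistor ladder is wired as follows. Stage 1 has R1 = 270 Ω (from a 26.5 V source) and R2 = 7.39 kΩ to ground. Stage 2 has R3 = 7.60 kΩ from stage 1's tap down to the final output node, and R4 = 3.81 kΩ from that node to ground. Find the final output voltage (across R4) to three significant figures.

V_out ≈ 8.35 V

Stage 2 presents R3+R4 = 11410 Ω as a load on stage 1's tap.
Stage 1's lower leg becomes R2‖(R3+R4) = 4485 Ω, so V_mid = 26.5 × 4485/4755 = 25.00 V.
Stage 2 is itself unloaded: V_out = V_mid × R4/(R3+R4) = 25.00 × 3810/11410 = 8.35 V.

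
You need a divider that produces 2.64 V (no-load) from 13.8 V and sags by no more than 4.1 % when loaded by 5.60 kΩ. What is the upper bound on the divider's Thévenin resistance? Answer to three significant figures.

R_th ≤ 239 Ω

Loading drop = R_th/(R_th + R_L) ≤ 0.0410, so R_th ≤ R_L · ε/(1−ε) = 5.60 kΩ × 0.0410/0.9590 = 239 Ω.
(Any R1, R2 with R2/(R1+R2) = 0.191 and R1‖R2 ≤ 239 Ω will meet the spec.)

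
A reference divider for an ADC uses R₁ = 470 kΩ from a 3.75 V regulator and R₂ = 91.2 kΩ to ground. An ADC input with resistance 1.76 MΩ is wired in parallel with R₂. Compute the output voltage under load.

The load sits in parallel with R₂: R₂‖R_L = (91.2 × 1760) / (91.2 + 1760) = 86.71 kΩ.
V_out = 3.75 × 86.71 / (470 + 86.71) = 3.75 × 86.71/556.7 = 0.584 V.
(Unloaded it would have been 0.609 V.)

V_out ≈ 0.584 V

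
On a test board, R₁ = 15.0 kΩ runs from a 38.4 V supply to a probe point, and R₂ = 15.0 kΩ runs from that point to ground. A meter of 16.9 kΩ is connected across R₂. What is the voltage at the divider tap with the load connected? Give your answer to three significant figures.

V_out ≈ 13.3 V

The load sits in parallel with R₂: R₂‖R_L = (15.0 × 16.9) / (15.0 + 16.9) = 7.947 kΩ.
V_out = 38.4 × 7.947 / (15.0 + 7.947) = 38.4 × 7.947/22.95 = 13.3 V.
(Unloaded it would have been 19.2 V.)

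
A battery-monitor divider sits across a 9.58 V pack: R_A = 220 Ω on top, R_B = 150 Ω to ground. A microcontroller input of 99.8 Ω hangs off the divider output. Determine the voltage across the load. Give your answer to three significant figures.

The load sits in parallel with R_B: R_B‖R_L = (150 × 99.8) / (150 + 99.8) = 59.93 Ω.
V_out = 9.58 × 59.93 / (220 + 59.93) = 9.58 × 59.93/279.9 = 2.05 V.

V_out ≈ 2.05 V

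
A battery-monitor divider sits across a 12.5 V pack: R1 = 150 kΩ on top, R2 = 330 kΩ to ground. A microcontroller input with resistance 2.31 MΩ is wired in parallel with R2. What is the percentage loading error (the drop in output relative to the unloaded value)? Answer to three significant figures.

4.27 %

The divider's output (Thévenin) resistance is R1‖R2 = 103.1 kΩ.
Fractional drop under load = R_th/(R_th + R_L) = 103.1 / (103.1 + 2310) = 0.04274.
So the output falls by 4.27 %.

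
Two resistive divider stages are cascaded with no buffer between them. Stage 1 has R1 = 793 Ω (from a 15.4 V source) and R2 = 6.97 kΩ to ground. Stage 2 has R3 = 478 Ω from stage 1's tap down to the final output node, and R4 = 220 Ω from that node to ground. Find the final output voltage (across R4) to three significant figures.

Stage 2 presents R3+R4 = 698.0 Ω as a load on stage 1's tap.
Stage 1's lower leg becomes R2‖(R3+R4) = 634.5 Ω, so V_mid = 15.4 × 634.5/1427 = 6.845 V.
Stage 2 is itself unloaded: V_out = V_mid × R4/(R3+R4) = 6.845 × 220/698.0 = 2.16 V.

V_out ≈ 2.16 V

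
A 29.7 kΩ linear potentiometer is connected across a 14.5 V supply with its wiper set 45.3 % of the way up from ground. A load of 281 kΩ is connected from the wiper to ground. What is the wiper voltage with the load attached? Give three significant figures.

V ≈ 6.40 V

The wiper splits the pot into (1−α)R = 16.25 kΩ above and αR = 13.45 kΩ below.
Lower section ‖ load = 12.84 kΩ.
V_wiper = 14.5 × 12.84/(16.25 + 12.84) = 6.40 V.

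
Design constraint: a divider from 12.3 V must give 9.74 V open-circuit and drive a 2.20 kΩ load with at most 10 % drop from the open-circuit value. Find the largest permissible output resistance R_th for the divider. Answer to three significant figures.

Loading drop = R_th/(R_th + R_L) ≤ 0.100, so R_th ≤ R_L · ε/(1−ε) = 2.20 kΩ × 0.100/0.9000 = 244 Ω.
(Any R1, R2 with R2/(R1+R2) = 0.792 and R1‖R2 ≤ 244 Ω will meet the spec.)

R_th ≤ 244 Ω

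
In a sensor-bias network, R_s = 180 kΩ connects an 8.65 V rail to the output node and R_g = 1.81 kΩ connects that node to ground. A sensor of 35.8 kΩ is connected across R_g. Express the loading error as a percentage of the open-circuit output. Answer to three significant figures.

The divider's output (Thévenin) resistance is R_s‖R_g = 1.792 kΩ.
Fractional drop under load = R_th/(R_th + R_L) = 1.792 / (1.792 + 35.8) = 0.04767.
So the output falls by 4.77 %.

4.77 %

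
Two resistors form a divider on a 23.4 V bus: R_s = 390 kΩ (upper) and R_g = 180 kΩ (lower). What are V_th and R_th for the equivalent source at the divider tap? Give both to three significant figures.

V_th = 7.39 V, R_th = 123 kΩ

V_th is the open-circuit tap voltage: 23.4 × 180/(390 + 180) = 7.39 V.
With the supply zeroed, R_s and R_g appear in parallel from the tap: R_th = R_s‖R_g = (390 × 180)/570.0 = 123 kΩ.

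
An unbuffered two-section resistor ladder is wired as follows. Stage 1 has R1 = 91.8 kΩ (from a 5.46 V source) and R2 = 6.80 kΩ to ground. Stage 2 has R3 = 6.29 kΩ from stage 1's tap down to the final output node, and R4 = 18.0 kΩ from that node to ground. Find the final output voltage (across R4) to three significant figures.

Stage 2 presents R3+R4 = 24.29 kΩ as a load on stage 1's tap.
Stage 1's lower leg becomes R2‖(R3+R4) = 5.313 kΩ, so V_mid = 5.46 × 5.313/97.11 = 0.2987 V.
Stage 2 is itself unloaded: V_out = V_mid × R4/(R3+R4) = 0.2987 × 18.0/24.29 = 0.221 V.

V_out ≈ 0.221 V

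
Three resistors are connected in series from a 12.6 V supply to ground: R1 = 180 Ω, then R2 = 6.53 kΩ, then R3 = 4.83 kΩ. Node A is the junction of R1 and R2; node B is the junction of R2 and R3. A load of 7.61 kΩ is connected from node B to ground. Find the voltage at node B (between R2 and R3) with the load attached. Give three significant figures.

At node B, R3 is in parallel with the load: R3‖R_L = 2955 Ω.
Below node A the resistance is R2 + (R3‖R_L) = 9485 Ω, so V_A = 12.6 × 9485/9665 = 12.37 V.
Then V_B = V_A × (R3‖R_L)/(R2 + R3‖R_L) = 12.37 × 2955/9485 = 3.85 V.

V ≈ 3.85 V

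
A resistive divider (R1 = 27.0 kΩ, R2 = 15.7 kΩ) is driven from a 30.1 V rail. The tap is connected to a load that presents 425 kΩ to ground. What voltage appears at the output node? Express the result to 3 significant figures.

V_out ≈ 10.8 V

The load sits in parallel with R2: R2‖R_L = (15.7 × 425) / (15.7 + 425) = 15.14 kΩ.
V_out = 30.1 × 15.14 / (27.0 + 15.14) = 30.1 × 15.14/42.14 = 10.8 V.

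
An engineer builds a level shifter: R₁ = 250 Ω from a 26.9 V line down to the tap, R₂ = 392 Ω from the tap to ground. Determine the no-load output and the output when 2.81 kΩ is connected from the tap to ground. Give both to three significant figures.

Unloaded: 16.4 V; loaded: 15.6 V

Open-circuit: V = 26.9 × 392/(250 + 392) = 16.4 V.
With the load, R₂ becomes R₂‖R_L = 344.0 Ω, so V = 26.9 × 344.0/594.0 = 15.6 V.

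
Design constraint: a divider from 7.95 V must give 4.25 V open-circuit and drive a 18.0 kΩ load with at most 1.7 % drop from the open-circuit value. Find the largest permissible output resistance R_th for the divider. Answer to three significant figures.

Loading drop = R_th/(R_th + R_L) ≤ 0.0170, so R_th ≤ R_L · ε/(1−ε) = 18.0 kΩ × 0.0170/0.9830 = 311 Ω.

R_th ≤ 311 Ω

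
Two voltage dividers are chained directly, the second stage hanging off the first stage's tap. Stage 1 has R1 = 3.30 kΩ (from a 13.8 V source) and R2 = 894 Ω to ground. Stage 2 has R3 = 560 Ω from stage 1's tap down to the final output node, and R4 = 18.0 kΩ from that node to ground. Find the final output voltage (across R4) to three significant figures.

V_out ≈ 2.75 V

Stage 2 presents R3+R4 = 18560 Ω as a load on stage 1's tap.
Stage 1's lower leg becomes R2‖(R3+R4) = 852.9 Ω, so V_mid = 13.8 × 852.9/4153 = 2.834 V.
Stage 2 is itself unloaded: V_out = V_mid × R4/(R3+R4) = 2.834 × 18000/18560 = 2.75 V.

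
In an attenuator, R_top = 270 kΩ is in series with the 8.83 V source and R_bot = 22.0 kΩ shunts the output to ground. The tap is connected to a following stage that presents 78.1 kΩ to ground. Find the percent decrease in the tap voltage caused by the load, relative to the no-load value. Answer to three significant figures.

20.7 %

Unloaded V = 8.83 × 22.0/292.0 = 0.6653 V.
Loaded: R_bot‖R_L = 17.16 kΩ, giving V = 8.83 × 17.16/287.2 = 0.5278 V.
Drop = (0.6653 − 0.5278) / 0.6653 = 20.7 %.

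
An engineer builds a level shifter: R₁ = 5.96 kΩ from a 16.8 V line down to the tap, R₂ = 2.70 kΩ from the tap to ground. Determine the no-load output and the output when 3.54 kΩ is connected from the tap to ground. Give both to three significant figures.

Open-circuit: V = 16.8 × 2.70/(5.96 + 2.70) = 5.24 V.
With the load, R₂ becomes R₂‖R_L = 1.532 kΩ, so V = 16.8 × 1.532/7.492 = 3.43 V.

Unloaded: 5.24 V; loaded: 3.43 V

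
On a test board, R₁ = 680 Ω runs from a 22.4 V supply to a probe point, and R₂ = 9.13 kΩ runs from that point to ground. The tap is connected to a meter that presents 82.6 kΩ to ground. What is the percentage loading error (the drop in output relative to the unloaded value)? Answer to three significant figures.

The divider's output (Thévenin) resistance is R₁‖R₂ = 632.9 Ω.
Fractional drop under load = R_th/(R_th + R_L) = 632.9 / (632.9 + 82600) = 0.007604.
So the output falls by 0.760 %.

0.760 %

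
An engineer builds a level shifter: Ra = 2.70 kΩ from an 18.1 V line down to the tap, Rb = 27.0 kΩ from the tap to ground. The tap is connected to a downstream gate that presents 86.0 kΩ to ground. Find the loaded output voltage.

V_out ≈ 16.0 V

The load sits in parallel with Rb: Rb‖R_L = (27.0 × 86.0) / (27.0 + 86.0) = 20.55 kΩ.
V_out = 18.1 × 20.55 / (2.70 + 20.55) = 18.1 × 20.55/23.25 = 16.0 V.
(Unloaded it would have been 16.5 V.)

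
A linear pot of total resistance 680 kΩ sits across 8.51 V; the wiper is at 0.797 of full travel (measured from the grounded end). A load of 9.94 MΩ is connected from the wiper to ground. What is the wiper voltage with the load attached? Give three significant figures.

V ≈ 6.71 V

The wiper splits the pot into (1−α)R = 138.0 kΩ above and αR = 542.0 kΩ below.
Lower section ‖ load = 513.9 kΩ.
V_wiper = 8.51 × 513.9/(138.0 + 513.9) = 6.71 V.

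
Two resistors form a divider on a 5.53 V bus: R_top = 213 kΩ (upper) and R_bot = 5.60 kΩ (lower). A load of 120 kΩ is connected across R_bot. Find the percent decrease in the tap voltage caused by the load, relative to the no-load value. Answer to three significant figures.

The divider's output (Thévenin) resistance is R_top‖R_bot = 5.457 kΩ.
Fractional drop under load = R_th/(R_th + R_L) = 5.457 / (5.457 + 120) = 0.04349.
So the output falls by 4.35 %.

4.35 %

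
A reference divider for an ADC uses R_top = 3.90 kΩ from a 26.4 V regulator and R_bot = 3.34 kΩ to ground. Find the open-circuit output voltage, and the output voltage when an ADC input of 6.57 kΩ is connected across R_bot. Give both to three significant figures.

Open-circuit: V = 26.4 × 3.34/(3.90 + 3.34) = 12.2 V.
With the load, R_bot becomes R_bot‖R_L = 2.214 kΩ, so V = 26.4 × 2.214/6.114 = 9.56 V.

Unloaded: 12.2 V; loaded: 9.56 V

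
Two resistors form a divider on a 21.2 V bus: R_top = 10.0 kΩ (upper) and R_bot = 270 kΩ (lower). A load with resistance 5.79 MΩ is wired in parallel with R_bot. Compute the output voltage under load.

The load sits in parallel with R_bot: R_bot‖R_L = (270 × 5790) / (270 + 5790) = 258.0 kΩ.
V_out = 21.2 × 258.0 / (10.0 + 258.0) = 21.2 × 258.0/268.0 = 20.4 V.
(Unloaded it would have been 20.4 V.)

V_out ≈ 20.4 V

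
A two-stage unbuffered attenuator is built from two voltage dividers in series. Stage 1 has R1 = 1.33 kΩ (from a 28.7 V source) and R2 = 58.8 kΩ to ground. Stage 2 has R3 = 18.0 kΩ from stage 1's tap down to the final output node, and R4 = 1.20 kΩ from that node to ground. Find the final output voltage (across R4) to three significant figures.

V_out ≈ 1.64 V

Stage 2 presents R3+R4 = 19.20 kΩ as a load on stage 1's tap.
Stage 1's lower leg becomes R2‖(R3+R4) = 14.47 kΩ, so V_mid = 28.7 × 14.47/15.80 = 26.28 V.
Stage 2 is itself unloaded: V_out = V_mid × R4/(R3+R4) = 26.28 × 1.20/19.20 = 1.64 V.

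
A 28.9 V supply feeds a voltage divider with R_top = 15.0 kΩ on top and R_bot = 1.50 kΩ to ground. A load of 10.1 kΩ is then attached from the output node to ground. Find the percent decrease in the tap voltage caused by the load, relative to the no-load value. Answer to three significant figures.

11.9 %

Unloaded V = 28.9 × 1.50/16.50 = 2.6273 V.
Loaded: R_bot‖R_L = 1.306 kΩ, giving V = 28.9 × 1.306/16.31 = 2.3148 V.
Drop = (2.6273 − 2.3148) / 2.6273 = 11.9 %.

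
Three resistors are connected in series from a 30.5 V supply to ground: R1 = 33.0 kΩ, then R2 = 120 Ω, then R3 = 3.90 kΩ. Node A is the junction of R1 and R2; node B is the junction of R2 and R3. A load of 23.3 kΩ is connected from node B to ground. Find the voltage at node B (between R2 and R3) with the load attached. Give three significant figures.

V ≈ 2.79 V

At node B, R3 is in parallel with the load: R3‖R_L = 3341 Ω.
Below node A the resistance is R2 + (R3‖R_L) = 3461 Ω, so V_A = 30.5 × 3461/36460 = 2.895 V.
Then V_B = V_A × (R3‖R_L)/(R2 + R3‖R_L) = 2.895 × 3341/3461 = 2.79 V.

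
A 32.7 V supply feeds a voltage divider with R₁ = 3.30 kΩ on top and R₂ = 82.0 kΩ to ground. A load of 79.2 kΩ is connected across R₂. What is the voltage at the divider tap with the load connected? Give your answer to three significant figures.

V_out ≈ 30.2 V

The load sits in parallel with R₂: R₂‖R_L = (82.0 × 79.2) / (82.0 + 79.2) = 40.29 kΩ.
V_out = 32.7 × 40.29 / (3.30 + 40.29) = 32.7 × 40.29/43.59 = 30.2 V.
(Unloaded it would have been 31.4 V.)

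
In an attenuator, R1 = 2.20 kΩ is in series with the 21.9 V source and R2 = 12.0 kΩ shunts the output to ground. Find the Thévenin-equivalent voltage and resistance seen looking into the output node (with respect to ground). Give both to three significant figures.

V_th is the open-circuit tap voltage: 21.9 × 12.0/(2.20 + 12.0) = 18.5 V.
With the supply zeroed, R1 and R2 appear in parallel from the tap: R_th = R1‖R2 = (2.20 × 12.0)/14.20 = 1.86 kΩ.

V_th = 18.5 V, R_th = 1.86 kΩ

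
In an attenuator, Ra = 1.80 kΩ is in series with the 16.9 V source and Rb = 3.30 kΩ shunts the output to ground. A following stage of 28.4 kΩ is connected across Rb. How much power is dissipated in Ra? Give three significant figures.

Total resistance from the source is Ra + (Rb‖R_L) = 4.756 kΩ, so I = 16.9/4.756 kΩ = 3.553 mA.
P = I²·Ra = (3.553 mA)² × 1.80 kΩ = 22.7 mW.

P ≈ 22.7 mW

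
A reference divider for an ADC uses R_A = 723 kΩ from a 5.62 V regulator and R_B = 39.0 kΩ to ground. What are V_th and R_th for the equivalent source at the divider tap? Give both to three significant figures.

V_th = 0.288 V, R_th = 37.0 kΩ

V_th is the open-circuit tap voltage: 5.62 × 39.0/(723 + 39.0) = 0.288 V.
With the supply zeroed, R_A and R_B appear in parallel from the tap: R_th = R_A‖R_B = (723 × 39.0)/762.0 = 37.0 kΩ.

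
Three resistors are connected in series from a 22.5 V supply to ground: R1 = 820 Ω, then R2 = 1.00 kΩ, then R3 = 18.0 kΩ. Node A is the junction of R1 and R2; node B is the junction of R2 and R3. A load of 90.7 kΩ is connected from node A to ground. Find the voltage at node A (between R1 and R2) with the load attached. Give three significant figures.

Below node A the series string R2+R3 = 19000 Ω sits in parallel with the 90700 Ω load: 15710 Ω.
V_A = 22.5 × 15710/(820 + 15710) = 21.4 V.

V ≈ 21.4 V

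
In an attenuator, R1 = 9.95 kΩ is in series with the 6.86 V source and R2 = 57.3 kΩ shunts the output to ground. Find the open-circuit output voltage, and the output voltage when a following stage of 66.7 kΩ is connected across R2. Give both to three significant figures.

Unloaded: 5.85 V; loaded: 5.19 V

Open-circuit: V = 6.86 × 57.3/(9.95 + 57.3) = 5.85 V.
With the load, R2 becomes R2‖R_L = 30.82 kΩ, so V = 6.86 × 30.82/40.77 = 5.19 V.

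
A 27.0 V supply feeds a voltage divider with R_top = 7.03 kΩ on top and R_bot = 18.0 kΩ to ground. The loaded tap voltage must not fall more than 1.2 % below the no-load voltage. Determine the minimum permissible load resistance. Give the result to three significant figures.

Output resistance R_th = R_top‖R_bot = (7.03 × 18.0)/25.03 = 5.056 kΩ.
The fractional drop is R_th/(R_th + R_L); requiring this ≤ 0.0120 gives R_L ≥ R_th(1/0.0120 − 1) = 5.056 × 82.33 = 416 kΩ.

R_L(min) ≈ 416 kΩ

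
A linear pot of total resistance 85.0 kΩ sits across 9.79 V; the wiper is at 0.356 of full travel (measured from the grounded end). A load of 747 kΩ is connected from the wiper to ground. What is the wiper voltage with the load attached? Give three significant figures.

V ≈ 3.40 V

The wiper splits the pot into (1−α)R = 54.74 kΩ above and αR = 30.26 kΩ below.
Lower section ‖ load = 29.08 kΩ.
V_wiper = 9.79 × 29.08/(54.74 + 29.08) = 3.40 V.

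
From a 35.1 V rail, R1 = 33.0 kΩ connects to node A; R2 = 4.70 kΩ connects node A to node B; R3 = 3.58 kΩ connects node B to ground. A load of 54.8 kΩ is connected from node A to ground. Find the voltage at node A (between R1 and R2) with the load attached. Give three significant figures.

Below node A the series string R2+R3 = 8.280 kΩ sits in parallel with the 54.8 kΩ load: 7.193 kΩ.
V_A = 35.1 × 7.193/(33.0 + 7.193) = 6.28 V.

V ≈ 6.28 V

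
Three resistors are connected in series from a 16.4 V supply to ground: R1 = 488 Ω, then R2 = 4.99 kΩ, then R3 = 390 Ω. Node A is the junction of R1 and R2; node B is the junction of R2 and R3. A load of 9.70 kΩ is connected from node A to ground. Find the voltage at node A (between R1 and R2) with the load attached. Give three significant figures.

Below node A the series string R2+R3 = 5380 Ω sits in parallel with the 9700 Ω load: 3461 Ω.
V_A = 16.4 × 3461/(488 + 3461) = 14.4 V.

V ≈ 14.4 V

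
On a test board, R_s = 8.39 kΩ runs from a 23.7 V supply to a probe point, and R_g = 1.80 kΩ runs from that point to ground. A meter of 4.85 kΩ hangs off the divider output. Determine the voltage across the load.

The load sits in parallel with R_g: R_g‖R_L = (1.80 × 4.85) / (1.80 + 4.85) = 1.313 kΩ.
V_out = 23.7 × 1.313 / (8.39 + 1.313) = 23.7 × 1.313/9.703 = 3.21 V.

V_out ≈ 3.21 V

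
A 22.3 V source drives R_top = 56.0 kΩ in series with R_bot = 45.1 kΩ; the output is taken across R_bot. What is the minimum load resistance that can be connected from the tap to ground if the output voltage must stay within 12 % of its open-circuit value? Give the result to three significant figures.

R_L(min) ≈ 183 kΩ

Output resistance R_th = R_top‖R_bot = (56.0 × 45.1)/101.1 = 24.98 kΩ.
The fractional drop is R_th/(R_th + R_L); requiring this ≤ 0.120 gives R_L ≥ R_th(1/0.120 − 1) = 24.98 × 7.333 = 183 kΩ.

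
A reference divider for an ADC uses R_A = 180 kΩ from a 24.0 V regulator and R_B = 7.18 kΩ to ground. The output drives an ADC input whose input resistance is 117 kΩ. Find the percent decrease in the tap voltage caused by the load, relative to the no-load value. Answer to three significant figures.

The divider's output (Thévenin) resistance is R_A‖R_B = 6.905 kΩ.
Fractional drop under load = R_th/(R_th + R_L) = 6.905 / (6.905 + 117) = 0.05573.
So the output falls by 5.57 %.

5.57 %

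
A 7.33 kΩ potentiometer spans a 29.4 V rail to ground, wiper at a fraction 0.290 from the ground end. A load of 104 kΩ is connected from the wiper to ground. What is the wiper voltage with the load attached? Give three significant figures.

V ≈ 8.40 V

The wiper splits the pot into (1−α)R = 5.204 kΩ above and αR = 2.126 kΩ below.
Lower section ‖ load = 2.083 kΩ.
V_wiper = 29.4 × 2.083/(5.204 + 2.083) = 8.40 V.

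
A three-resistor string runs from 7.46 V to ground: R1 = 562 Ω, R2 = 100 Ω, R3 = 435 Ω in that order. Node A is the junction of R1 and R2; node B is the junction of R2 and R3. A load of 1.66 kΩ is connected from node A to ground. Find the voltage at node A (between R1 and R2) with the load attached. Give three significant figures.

V ≈ 3.12 V

Below node A the series string R2+R3 = 535.0 Ω sits in parallel with the 1660 Ω load: 404.6 Ω.
V_A = 7.46 × 404.6/(562 + 404.6) = 3.12 V.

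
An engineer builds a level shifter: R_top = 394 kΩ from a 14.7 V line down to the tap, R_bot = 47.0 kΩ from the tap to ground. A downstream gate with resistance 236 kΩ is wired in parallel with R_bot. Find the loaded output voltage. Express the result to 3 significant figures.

V_out ≈ 1.33 V

The load sits in parallel with R_bot: R_bot‖R_L = (47.0 × 236) / (47.0 + 236) = 39.19 kΩ.
V_out = 14.7 × 39.19 / (394 + 39.19) = 14.7 × 39.19/433.2 = 1.33 V.
(Unloaded it would have been 1.57 V.)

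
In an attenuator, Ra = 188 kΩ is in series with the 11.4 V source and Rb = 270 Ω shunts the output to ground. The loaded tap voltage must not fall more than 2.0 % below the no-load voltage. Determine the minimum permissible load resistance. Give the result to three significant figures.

R_L(min) ≈ 13.2 kΩ

Output resistance R_th = Ra‖Rb = (188000 × 270)/188300 = 269.6 Ω.
The fractional drop is R_th/(R_th + R_L); requiring this ≤ 0.0200 gives R_L ≥ R_th(1/0.0200 − 1) = 269.6 × 49.00 = 13.2 kΩ.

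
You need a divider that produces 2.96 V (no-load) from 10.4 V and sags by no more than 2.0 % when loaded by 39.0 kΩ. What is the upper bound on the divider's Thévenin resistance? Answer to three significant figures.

Loading drop = R_th/(R_th + R_L) ≤ 0.0200, so R_th ≤ R_L · ε/(1−ε) = 39.0 kΩ × 0.0200/0.9800 = 796 Ω.

R_th ≤ 796 Ω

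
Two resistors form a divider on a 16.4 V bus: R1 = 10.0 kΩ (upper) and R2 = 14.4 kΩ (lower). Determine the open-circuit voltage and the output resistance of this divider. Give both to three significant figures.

V_th is the open-circuit tap voltage: 16.4 × 14.4/(10.0 + 14.4) = 9.68 V.
With the supply zeroed, R1 and R2 appear in parallel from the tap: R_th = R1‖R2 = (10.0 × 14.4)/24.40 = 5.90 kΩ.

V_th = 9.68 V, R_th = 5.90 kΩ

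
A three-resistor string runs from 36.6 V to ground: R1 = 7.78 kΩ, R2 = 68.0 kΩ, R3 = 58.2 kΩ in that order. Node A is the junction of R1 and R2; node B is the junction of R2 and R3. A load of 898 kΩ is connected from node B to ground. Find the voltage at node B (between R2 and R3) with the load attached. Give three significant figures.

At node B, R3 is in parallel with the load: R3‖R_L = 54.66 kΩ.
Below node A the resistance is R2 + (R3‖R_L) = 122.7 kΩ, so V_A = 36.6 × 122.7/130.4 = 34.42 V.
Then V_B = V_A × (R3‖R_L)/(R2 + R3‖R_L) = 34.42 × 54.66/122.7 = 15.3 V.

V ≈ 15.3 V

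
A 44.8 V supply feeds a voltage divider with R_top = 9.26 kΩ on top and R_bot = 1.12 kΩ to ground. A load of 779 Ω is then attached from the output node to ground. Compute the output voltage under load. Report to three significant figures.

V_out ≈ 2.12 V

The load sits in parallel with R_bot: R_bot‖R_L = (1120 × 779) / (1120 + 779) = 459.4 Ω.
V_out = 44.8 × 459.4 / (9260 + 459.4) = 44.8 × 459.4/9719 = 2.12 V.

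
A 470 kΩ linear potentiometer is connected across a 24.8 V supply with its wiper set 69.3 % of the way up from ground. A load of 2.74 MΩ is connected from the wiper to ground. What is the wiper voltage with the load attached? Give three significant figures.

V ≈ 16.6 V

The wiper splits the pot into (1−α)R = 144.3 kΩ above and αR = 325.7 kΩ below.
Lower section ‖ load = 291.1 kΩ.
V_wiper = 24.8 × 291.1/(144.3 + 291.1) = 16.6 V.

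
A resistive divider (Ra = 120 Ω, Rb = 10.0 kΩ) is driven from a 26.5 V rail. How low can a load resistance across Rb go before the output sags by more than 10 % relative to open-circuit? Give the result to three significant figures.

Output resistance R_th = Ra‖Rb = (120 × 10000)/10120 = 118.6 Ω.
The fractional drop is R_th/(R_th + R_L); requiring this ≤ 0.100 gives R_L ≥ R_th(1/0.100 − 1) = 118.6 × 9.000 = 1.07 kΩ.

R_L(min) ≈ 1.07 kΩ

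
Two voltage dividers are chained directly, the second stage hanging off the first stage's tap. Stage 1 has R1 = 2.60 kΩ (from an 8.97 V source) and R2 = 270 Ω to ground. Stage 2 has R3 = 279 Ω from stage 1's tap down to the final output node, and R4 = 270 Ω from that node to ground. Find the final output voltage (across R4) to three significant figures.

Stage 2 presents R3+R4 = 549.0 Ω as a load on stage 1's tap.
Stage 1's lower leg becomes R2‖(R3+R4) = 181.0 Ω, so V_mid = 8.97 × 181.0/2781 = 0.5838 V.
Stage 2 is itself unloaded: V_out = V_mid × R4/(R3+R4) = 0.5838 × 270/549.0 = 0.287 V.

V_out ≈ 0.287 V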